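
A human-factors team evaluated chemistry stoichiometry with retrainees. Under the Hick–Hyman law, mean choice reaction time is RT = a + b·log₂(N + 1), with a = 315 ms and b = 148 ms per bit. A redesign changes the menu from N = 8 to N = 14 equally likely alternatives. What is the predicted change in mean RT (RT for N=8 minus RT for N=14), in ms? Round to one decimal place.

RT(8) = 315 + 148·log₂(9) = 315 + 148·3.1699 = 784.1452 ms.
RT(14) = 315 + 148·log₂(15) = 315 + 148·3.9069 = 893.2212 ms.
Difference = 784.1452 − 893.2212 = -109.0760 ≈ -109.1 ms.

-109.1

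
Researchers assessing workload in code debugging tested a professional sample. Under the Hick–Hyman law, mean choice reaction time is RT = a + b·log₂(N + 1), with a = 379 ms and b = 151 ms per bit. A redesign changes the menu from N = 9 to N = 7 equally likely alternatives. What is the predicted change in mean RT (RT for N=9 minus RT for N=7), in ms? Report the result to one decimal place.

RT(9) = 379 + 151·log₂(10) = 379 + 151·3.3219 = 880.6069 ms.
RT(7) = 379 + 151·log₂(8) = 379 + 151·3.0000 = 832.0000 ms.
Difference = 880.6069 − 832.0000 = 48.6069 ≈ 48.6 ms.

48.6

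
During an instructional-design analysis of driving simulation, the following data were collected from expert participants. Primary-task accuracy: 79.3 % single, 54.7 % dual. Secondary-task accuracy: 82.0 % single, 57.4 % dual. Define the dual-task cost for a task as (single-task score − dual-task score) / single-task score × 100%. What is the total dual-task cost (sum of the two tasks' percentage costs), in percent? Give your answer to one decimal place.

Primary cost = (79.3 − 54.7) / 79.3 × 100% = 31.0214%.
Secondary cost = (82.0 − 57.4) / 82.0 × 100% = 30.0000%.
Total = 31.0214% + 30.0000% = 61.0214% ≈ 61.0%.

61.0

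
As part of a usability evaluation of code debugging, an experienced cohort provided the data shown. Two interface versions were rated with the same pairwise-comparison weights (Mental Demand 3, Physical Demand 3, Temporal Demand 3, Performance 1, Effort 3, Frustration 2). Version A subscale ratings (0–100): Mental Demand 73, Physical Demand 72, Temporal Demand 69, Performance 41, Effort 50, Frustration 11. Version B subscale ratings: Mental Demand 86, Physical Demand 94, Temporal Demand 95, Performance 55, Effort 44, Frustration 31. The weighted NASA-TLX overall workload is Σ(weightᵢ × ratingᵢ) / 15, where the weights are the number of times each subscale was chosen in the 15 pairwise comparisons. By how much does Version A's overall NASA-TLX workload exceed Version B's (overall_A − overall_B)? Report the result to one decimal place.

Version A weighted sum = 3·73 + 3·72 + 3·69 + 1·41 + 3·50 + 2·11 = 219 + 216 + 207 + 41 + 150 + 22 = 855; overall_A = 855/15 = 57.0000.
Version B weighted sum = 3·86 + 3·94 + 3·95 + 1·55 + 3·44 + 2·31 = 258 + 282 + 285 + 55 + 132 + 62 = 1074; overall_B = 1074/15 = 71.6000.
Difference = 57.0000 − 71.6000 = -14.6000 ≈ -14.6.

-14.6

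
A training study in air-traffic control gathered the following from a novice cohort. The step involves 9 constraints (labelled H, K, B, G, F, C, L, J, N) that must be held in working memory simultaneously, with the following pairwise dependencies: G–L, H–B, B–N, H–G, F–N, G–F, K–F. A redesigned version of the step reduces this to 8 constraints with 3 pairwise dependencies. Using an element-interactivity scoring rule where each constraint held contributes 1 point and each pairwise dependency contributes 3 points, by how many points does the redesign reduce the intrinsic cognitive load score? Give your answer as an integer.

Original: 9 × 1 + 7 × 3 = 9 + 21 = 30.
Redesigned: 8 × 1 + 3 × 3 = 8 + 9 = 17.
Reduction = 30 − 17 = 13.

13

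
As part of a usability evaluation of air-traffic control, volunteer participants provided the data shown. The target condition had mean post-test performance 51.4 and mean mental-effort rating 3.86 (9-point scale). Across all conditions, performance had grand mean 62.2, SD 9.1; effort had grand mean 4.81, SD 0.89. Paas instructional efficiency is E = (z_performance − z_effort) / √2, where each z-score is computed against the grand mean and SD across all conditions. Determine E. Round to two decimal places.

-0.08

z_performance = (51.4 − 62.2) / 9.1 = -10.8000 / 9.1 = -1.1868.
z_effort = (3.86 − 4.81) / 0.89 = -0.9500 / 0.89 = -1.0674.
z_P − z_E = -1.1868 − (-1.0674) = -0.1194.
E = -0.1194 / √2 = -0.1194 / 1.41421 = -0.0844 ≈ -0.08.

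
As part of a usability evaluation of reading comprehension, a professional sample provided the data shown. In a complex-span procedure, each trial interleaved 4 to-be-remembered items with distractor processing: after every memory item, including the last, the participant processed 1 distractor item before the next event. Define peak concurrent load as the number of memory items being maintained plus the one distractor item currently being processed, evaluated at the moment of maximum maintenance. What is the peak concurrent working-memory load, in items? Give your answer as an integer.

Maintenance is greatest during the distractor(s) after memory item 4: all 4 memory items are being held.
One distractor item is concurrently being processed.
Peak concurrent load = 4 + 1 = 5 items.

5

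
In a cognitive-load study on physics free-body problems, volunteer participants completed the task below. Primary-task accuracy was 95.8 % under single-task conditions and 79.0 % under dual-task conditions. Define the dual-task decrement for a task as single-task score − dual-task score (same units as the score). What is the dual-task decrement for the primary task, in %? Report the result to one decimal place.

16.8

Decrement = 95.8 − 79.0 = 16.8000 % ≈ 16.8 %.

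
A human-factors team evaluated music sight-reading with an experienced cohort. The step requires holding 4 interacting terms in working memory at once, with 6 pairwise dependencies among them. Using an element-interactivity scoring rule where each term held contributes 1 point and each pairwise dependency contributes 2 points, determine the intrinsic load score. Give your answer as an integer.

16

Element contribution: 4 × 1 = 4.
Interaction contribution: 6 × 2 = 12.
Intrinsic load = 4 + 12 = 16.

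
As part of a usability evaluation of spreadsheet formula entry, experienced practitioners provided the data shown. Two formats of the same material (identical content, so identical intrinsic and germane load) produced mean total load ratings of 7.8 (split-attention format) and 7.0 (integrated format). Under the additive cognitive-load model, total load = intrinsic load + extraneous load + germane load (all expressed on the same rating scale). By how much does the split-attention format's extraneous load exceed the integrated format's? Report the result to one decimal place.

0.8

Intrinsic and germane load are equal across formats, so the difference in total load equals the difference in extraneous load.
Extraneous-load difference = 7.8 − 7.0 = 0.8.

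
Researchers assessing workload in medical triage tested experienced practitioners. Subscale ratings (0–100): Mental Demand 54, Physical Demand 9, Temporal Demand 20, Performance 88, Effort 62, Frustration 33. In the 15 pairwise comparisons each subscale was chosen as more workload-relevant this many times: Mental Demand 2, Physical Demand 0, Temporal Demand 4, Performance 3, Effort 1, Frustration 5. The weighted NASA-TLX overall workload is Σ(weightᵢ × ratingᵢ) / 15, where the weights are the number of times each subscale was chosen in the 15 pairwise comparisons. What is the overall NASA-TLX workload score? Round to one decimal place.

45.3

The tallies are the weights (they sum to 15).
Weighted sum = 2·54 + 0·9 + 4·20 + 3·88 + 1·62 + 5·33
            = 108 + 0 + 80 + 264 + 62 + 165 = 679.
Overall workload = 679 / 15 = 45.2667 ≈ 45.3.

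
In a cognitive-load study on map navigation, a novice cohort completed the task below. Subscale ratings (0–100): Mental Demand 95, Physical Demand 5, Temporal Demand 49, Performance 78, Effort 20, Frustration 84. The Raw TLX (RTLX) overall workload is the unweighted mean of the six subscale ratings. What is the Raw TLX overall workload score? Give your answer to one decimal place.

55.2

Sum of ratings = 95 + 5 + 49 + 78 + 20 + 84 = 331.
RTLX = 331 / 6 = 55.1667 ≈ 55.2.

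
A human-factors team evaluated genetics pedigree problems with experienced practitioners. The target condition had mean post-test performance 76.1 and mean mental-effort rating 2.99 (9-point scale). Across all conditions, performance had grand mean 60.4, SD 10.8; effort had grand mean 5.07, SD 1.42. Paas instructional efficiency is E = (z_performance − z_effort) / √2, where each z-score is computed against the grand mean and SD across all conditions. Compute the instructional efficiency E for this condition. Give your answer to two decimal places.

z_performance = (76.1 − 60.4) / 10.8 = 15.7000 / 10.8 = 1.4537.
z_effort = (2.99 − 5.07) / 1.42 = -2.0800 / 1.42 = -1.4648.
z_P − z_E = 1.4537 − (-1.4648) = 2.9185.
E = 2.9185 / √2 = 2.9185 / 1.41421 = 2.0637 ≈ 2.06.

2.06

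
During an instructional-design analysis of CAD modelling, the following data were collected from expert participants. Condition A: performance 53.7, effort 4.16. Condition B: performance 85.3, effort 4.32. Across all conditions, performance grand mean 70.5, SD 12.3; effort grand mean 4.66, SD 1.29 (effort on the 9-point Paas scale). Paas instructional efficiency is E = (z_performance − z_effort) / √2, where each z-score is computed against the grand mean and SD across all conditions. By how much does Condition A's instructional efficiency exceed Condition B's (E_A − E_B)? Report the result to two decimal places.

Condition A: z_P = (53.7 − 70.5)/12.3 = -1.3659; z_E = (4.16 − 4.66)/1.29 = -0.3876; E_A = (-1.3659 − (-0.3876))/√2 = -0.6918.
Condition B: z_P = (85.3 − 70.5)/12.3 = 1.2033; z_E = (4.32 − 4.66)/1.29 = -0.2636; E_B = (1.2033 − (-0.2636))/√2 = 1.0373.
E_A − E_B = -0.6918 − 1.0373 = -1.7291 ≈ -1.73.

-1.73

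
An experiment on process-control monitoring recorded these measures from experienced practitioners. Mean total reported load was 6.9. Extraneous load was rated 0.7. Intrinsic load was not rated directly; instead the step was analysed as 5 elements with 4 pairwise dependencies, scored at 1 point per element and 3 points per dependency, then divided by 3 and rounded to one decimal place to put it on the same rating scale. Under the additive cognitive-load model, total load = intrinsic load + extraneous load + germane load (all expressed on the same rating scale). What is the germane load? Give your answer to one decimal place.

0.5

Intrinsic (element-interactivity): (5 × 1 + 4 × 3) / 3 = 17 / 3 = 5.6667 → 5.7.
germane load = total − intrinsic − extraneous
             = 6.9 − 5.7 − 0.7 = 0.5.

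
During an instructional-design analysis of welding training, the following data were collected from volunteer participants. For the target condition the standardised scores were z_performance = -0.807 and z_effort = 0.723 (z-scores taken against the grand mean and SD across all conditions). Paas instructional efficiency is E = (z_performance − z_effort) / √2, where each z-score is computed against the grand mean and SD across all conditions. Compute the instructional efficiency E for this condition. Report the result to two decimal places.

z_P − z_E = -0.807 − 0.723 = -1.5300.
E = -1.5300 / √2 = -1.5300 / 1.41421 = -1.0819 ≈ -1.08.

-1.08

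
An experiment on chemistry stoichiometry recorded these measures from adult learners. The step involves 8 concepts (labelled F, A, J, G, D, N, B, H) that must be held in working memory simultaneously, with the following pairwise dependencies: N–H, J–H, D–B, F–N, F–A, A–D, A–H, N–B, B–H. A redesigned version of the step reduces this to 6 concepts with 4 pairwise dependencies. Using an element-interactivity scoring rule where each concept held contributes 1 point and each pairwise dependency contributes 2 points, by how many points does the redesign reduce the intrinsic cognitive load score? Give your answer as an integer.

12

Original: 8 × 1 + 9 × 2 = 8 + 18 = 26.
Redesigned: 6 × 1 + 4 × 2 = 6 + 8 = 14.
Reduction = 26 − 14 = 12.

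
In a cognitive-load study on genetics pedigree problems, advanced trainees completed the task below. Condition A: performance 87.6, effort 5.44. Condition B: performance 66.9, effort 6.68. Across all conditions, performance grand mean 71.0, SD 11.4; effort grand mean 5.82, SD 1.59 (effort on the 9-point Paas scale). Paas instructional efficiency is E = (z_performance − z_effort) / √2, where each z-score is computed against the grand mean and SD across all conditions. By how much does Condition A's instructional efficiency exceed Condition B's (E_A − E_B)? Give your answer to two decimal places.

Condition A: z_P = (87.6 − 71.0)/11.4 = 1.4561; z_E = (5.44 − 5.82)/1.59 = -0.2390; E_A = (1.4561 − (-0.2390))/√2 = 1.1986.
Condition B: z_P = (66.9 − 71.0)/11.4 = -0.3596; z_E = (6.68 − 5.82)/1.59 = 0.5409; E_B = (-0.3596 − 0.5409)/√2 = -0.6367.
E_A − E_B = 1.1986 − (-0.6367) = 1.8353 ≈ 1.84.

1.84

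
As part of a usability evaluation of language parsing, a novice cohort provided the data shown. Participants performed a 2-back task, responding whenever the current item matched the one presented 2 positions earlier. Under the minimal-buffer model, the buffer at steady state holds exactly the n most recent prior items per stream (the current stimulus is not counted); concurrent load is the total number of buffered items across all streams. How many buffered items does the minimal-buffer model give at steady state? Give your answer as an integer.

2

The buffer holds the 2 most recent prior items.
Steady-state concurrent load = 2 items.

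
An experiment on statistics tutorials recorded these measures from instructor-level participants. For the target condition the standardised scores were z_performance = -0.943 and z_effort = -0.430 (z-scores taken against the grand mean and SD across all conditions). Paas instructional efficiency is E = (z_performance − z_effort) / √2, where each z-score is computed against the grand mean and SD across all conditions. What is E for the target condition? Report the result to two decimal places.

-0.36

z_P − z_E = -0.943 − (-0.430) = -0.5130.
E = -0.5130 / √2 = -0.5130 / 1.41421 = -0.3627 ≈ -0.36.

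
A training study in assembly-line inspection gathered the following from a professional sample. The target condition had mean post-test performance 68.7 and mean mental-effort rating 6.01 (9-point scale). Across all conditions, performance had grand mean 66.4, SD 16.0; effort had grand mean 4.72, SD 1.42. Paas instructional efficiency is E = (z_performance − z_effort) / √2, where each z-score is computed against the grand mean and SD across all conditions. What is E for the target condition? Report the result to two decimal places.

z_performance = (68.7 − 66.4) / 16.0 = 2.3000 / 16.0 = 0.1437.
z_effort = (6.01 − 4.72) / 1.42 = 1.2900 / 1.42 = 0.9085.
z_P − z_E = 0.1437 − 0.9085 = -0.7648.
E = -0.7648 / √2 = -0.7648 / 1.41421 = -0.5408 ≈ -0.54.

-0.54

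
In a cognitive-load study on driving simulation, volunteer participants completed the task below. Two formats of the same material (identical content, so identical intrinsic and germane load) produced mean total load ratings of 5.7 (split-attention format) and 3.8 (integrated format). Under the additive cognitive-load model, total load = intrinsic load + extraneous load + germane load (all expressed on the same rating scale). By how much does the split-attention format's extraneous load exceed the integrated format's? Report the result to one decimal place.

1.9

Intrinsic and germane load are equal across formats, so the difference in total load equals the difference in extraneous load.
Extraneous-load difference = 5.7 − 3.8 = 1.9.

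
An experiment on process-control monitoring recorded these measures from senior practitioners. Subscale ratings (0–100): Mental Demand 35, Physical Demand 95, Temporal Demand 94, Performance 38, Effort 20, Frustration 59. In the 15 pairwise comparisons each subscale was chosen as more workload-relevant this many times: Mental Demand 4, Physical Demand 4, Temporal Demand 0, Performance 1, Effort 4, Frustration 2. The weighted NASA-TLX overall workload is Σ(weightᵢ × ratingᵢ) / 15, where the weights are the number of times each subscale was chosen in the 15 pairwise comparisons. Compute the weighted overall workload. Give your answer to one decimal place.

The tallies are the weights (they sum to 15).
Weighted sum = 4·35 + 4·95 + 0·94 + 1·38 + 4·20 + 2·59
            = 140 + 380 + 0 + 38 + 80 + 118 = 756.
Overall workload = 756 / 15 = 50.4000 ≈ 50.4.

50.4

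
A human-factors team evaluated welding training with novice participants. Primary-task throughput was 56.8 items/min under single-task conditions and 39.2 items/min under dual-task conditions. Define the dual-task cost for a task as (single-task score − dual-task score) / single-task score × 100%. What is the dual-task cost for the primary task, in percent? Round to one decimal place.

31.0

Cost = (56.8 − 39.2) / 56.8 × 100%
     = 17.6000 / 56.8 × 100% = 30.9859%.
≈ 31.0%.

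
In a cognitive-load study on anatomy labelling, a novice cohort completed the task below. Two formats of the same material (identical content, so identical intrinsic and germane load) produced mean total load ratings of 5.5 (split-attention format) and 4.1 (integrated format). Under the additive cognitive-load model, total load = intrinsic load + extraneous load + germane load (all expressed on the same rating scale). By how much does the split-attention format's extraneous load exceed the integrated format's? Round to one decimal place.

Intrinsic and germane load are equal across formats, so the difference in total load equals the difference in extraneous load.
Extraneous-load difference = 5.5 − 4.1 = 1.4.

1.4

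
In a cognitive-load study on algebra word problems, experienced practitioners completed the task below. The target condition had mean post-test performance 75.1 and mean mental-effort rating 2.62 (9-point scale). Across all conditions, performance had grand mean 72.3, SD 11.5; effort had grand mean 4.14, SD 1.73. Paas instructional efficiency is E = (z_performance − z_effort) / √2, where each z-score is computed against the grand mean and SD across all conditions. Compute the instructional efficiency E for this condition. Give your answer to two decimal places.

z_performance = (75.1 − 72.3) / 11.5 = 2.8000 / 11.5 = 0.2435.
z_effort = (2.62 − 4.14) / 1.73 = -1.5200 / 1.73 = -0.8786.
z_P − z_E = 0.2435 − (-0.8786) = 1.1221.
E = 1.1221 / √2 = 1.1221 / 1.41421 = 0.7934 ≈ 0.79.

0.79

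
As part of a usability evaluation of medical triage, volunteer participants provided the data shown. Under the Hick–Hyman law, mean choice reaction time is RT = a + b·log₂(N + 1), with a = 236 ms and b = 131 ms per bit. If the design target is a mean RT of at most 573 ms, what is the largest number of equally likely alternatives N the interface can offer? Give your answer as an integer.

Set 236 + 131·log₂(N + 1) ≤ 573.
log₂(N + 1) ≤ (573 − 236) / 131 = 2.5725.
N + 1 ≤ 2^2.5725 = 5.9484.
N ≤ 4.9484, so the largest integer N is 4.

4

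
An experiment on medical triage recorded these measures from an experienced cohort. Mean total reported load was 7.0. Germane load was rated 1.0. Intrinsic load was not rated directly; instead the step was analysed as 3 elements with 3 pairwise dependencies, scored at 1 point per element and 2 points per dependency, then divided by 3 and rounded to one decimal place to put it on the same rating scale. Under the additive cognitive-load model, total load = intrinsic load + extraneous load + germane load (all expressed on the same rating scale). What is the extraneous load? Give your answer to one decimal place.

Intrinsic (element-interactivity): (3 × 1 + 3 × 2) / 3 = 9 / 3 = 3.0000 → 3.0.
extraneous load = total − intrinsic − germane
             = 7.0 − 3.0 − 1.0 = 3.0.

3.0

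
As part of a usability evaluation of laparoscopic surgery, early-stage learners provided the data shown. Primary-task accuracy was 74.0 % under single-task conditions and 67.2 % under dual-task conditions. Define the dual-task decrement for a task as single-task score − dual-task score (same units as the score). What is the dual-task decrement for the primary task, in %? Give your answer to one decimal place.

Decrement = 74.0 − 67.2 = 6.8000 % ≈ 6.8 %.

6.8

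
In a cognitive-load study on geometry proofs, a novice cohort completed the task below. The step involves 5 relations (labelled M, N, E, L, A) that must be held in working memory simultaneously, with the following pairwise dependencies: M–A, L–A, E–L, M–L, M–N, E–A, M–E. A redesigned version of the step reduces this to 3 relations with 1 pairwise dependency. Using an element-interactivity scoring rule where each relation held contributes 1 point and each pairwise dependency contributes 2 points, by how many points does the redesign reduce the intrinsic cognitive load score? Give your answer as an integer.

14

Original: 5 × 1 + 7 × 2 = 5 + 14 = 19.
Redesigned: 3 × 1 + 1 × 2 = 3 + 2 = 5.
Reduction = 19 − 5 = 14.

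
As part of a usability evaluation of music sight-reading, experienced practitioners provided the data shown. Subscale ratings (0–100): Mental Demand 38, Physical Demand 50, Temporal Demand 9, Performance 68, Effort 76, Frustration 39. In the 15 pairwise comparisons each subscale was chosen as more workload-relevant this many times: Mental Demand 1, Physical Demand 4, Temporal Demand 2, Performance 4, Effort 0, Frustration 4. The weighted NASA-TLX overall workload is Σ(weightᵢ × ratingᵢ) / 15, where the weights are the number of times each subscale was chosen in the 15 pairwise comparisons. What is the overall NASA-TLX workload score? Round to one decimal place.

The tallies are the weights (they sum to 15).
Weighted sum = 1·38 + 4·50 + 2·9 + 4·68 + 0·76 + 4·39
            = 38 + 200 + 18 + 272 + 0 + 156 = 684.
Overall workload = 684 / 15 = 45.6000 ≈ 45.6.

45.6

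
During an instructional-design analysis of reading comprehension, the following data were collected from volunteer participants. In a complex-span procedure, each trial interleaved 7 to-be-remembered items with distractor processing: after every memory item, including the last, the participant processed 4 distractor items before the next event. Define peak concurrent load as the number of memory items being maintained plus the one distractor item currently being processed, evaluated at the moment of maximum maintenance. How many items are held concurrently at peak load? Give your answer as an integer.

8

Maintenance is greatest during the distractor(s) after memory item 7: all 7 memory items are being held.
One distractor item is concurrently being processed.
Peak concurrent load = 7 + 1 = 8 items.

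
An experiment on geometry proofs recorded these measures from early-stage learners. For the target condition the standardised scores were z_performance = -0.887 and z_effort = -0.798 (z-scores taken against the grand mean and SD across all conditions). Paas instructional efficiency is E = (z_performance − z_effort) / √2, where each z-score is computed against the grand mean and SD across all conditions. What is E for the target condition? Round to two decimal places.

z_P − z_E = -0.887 − (-0.798) = -0.0890.
E = -0.0890 / √2 = -0.0890 / 1.41421 = -0.0629 ≈ -0.06.

-0.06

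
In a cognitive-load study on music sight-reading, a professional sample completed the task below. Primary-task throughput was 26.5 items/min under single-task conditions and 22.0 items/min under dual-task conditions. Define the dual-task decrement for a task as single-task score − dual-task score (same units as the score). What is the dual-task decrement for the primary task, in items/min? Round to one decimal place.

Decrement = 26.5 − 22.0 = 4.5000 items/min ≈ 4.5 items/min.

4.5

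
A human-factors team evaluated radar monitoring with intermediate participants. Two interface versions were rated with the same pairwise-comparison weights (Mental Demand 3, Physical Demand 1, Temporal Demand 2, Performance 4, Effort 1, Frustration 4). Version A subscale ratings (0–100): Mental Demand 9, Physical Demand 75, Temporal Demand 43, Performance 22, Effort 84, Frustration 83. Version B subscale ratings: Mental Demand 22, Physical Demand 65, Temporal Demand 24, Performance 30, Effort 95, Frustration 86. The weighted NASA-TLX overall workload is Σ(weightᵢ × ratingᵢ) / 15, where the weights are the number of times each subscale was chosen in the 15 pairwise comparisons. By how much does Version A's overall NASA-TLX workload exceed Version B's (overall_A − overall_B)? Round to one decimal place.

Version A weighted sum = 3·9 + 1·75 + 2·43 + 4·22 + 1·84 + 4·83 = 27 + 75 + 86 + 88 + 84 + 332 = 692; overall_A = 692/15 = 46.1333.
Version B weighted sum = 3·22 + 1·65 + 2·24 + 4·30 + 1·95 + 4·86 = 66 + 65 + 48 + 120 + 95 + 344 = 738; overall_B = 738/15 = 49.2000.
Difference = 46.1333 − 49.2000 = -3.0667 ≈ -3.1.

-3.1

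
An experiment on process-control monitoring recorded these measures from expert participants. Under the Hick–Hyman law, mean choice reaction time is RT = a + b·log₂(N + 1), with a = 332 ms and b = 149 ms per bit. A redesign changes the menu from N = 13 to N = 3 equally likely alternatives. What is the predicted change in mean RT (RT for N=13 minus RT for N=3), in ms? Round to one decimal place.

269.3

RT(13) = 332 + 149·log₂(14) = 332 + 149·3.8074 = 899.3026 ms.
RT(3) = 332 + 149·log₂(4) = 332 + 149·2.0000 = 630.0000 ms.
Difference = 899.3026 − 630.0000 = 269.3026 ≈ 269.3 ms.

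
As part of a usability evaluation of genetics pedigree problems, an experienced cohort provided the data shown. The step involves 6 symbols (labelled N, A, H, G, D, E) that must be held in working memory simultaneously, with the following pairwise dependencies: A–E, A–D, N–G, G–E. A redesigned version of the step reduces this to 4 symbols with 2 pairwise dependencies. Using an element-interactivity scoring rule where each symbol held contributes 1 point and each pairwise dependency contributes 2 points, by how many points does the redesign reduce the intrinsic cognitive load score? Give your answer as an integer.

Original: 6 × 1 + 4 × 2 = 6 + 8 = 14.
Redesigned: 4 × 1 + 2 × 2 = 4 + 4 = 8.
Reduction = 14 − 8 = 6.

6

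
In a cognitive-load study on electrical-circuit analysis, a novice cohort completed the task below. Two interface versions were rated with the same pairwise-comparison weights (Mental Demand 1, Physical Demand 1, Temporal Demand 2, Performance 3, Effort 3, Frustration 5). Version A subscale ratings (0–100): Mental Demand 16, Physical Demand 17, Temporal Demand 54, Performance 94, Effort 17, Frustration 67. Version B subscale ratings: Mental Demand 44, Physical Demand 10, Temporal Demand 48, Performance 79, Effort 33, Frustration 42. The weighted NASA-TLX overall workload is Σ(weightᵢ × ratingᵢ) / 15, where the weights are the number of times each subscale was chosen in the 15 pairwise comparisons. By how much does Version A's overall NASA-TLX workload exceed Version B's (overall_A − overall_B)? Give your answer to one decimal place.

Version A weighted sum = 1·16 + 1·17 + 2·54 + 3·94 + 3·17 + 5·67 = 16 + 17 + 108 + 282 + 51 + 335 = 809; overall_A = 809/15 = 53.9333.
Version B weighted sum = 1·44 + 1·10 + 2·48 + 3·79 + 3·33 + 5·42 = 44 + 10 + 96 + 237 + 99 + 210 = 696; overall_B = 696/15 = 46.4000.
Difference = 53.9333 − 46.4000 = 7.5333 ≈ 7.5.

7.5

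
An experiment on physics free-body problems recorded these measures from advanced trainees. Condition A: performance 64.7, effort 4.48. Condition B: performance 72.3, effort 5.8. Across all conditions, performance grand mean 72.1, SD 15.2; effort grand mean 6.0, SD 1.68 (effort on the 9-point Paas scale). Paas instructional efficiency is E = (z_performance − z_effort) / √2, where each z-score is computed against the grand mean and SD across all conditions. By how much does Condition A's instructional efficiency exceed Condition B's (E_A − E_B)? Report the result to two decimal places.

0.20

Condition A: z_P = (64.7 − 72.1)/15.2 = -0.4868; z_E = (4.48 − 6.0)/1.68 = -0.9048; E_A = (-0.4868 − (-0.9048))/√2 = 0.2956.
Condition B: z_P = (72.3 − 72.1)/15.2 = 0.0132; z_E = (5.8 − 6.0)/1.68 = -0.1190; E_B = (0.0132 − (-0.1190))/√2 = 0.0935.
E_A − E_B = 0.2956 − 0.0935 = 0.2021 ≈ 0.20.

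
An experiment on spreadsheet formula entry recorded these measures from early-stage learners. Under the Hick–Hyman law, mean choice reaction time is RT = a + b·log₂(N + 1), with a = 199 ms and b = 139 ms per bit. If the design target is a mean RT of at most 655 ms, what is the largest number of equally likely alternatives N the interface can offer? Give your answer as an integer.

8

Set 199 + 139·log₂(N + 1) ≤ 655.
log₂(N + 1) ≤ (655 − 199) / 139 = 3.2806.
N + 1 ≤ 2^3.2806 = 9.7176.
N ≤ 8.7176, so the largest integer N is 8.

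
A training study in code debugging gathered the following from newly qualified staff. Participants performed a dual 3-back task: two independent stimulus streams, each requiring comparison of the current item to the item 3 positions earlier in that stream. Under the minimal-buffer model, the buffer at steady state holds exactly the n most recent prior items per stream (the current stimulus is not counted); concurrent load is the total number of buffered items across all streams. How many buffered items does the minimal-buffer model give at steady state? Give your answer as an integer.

6

Each stream's buffer holds its 3 most recent prior items.
Two independent streams: 2 × 3 = 6 buffered items at steady state.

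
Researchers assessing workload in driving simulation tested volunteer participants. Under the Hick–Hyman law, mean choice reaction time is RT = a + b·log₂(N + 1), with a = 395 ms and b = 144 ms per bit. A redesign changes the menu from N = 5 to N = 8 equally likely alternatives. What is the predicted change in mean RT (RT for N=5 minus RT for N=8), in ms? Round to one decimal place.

RT(5) = 395 + 144·log₂(6) = 395 + 144·2.5850 = 767.2400 ms.
RT(8) = 395 + 144·log₂(9) = 395 + 144·3.1699 = 851.4656 ms.
Difference = 767.2400 − 851.4656 = -84.2256 ≈ -84.2 ms.

-84.2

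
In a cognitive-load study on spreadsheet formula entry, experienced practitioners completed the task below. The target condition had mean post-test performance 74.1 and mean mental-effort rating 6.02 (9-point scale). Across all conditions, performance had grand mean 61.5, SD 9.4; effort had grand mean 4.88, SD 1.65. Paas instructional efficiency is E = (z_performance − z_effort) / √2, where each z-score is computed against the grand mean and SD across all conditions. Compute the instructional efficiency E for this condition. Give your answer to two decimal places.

z_performance = (74.1 − 61.5) / 9.4 = 12.6000 / 9.4 = 1.3404.
z_effort = (6.02 − 4.88) / 1.65 = 1.1400 / 1.65 = 0.6909.
z_P − z_E = 1.3404 − 0.6909 = 0.6495.
E = 0.6495 / √2 = 0.6495 / 1.41421 = 0.4593 ≈ 0.46.

0.46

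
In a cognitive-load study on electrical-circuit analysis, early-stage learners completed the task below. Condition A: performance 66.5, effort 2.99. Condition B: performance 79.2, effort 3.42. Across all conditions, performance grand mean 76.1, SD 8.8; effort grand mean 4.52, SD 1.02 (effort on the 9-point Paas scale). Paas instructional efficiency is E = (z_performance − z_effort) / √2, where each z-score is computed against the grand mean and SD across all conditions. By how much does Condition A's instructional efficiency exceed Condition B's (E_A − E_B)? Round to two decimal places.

Condition A: z_P = (66.5 − 76.1)/8.8 = -1.0909; z_E = (2.99 − 4.52)/1.02 = -1.5000; E_A = (-1.0909 − (-1.5000))/√2 = 0.2893.
Condition B: z_P = (79.2 − 76.1)/8.8 = 0.3523; z_E = (3.42 − 4.52)/1.02 = -1.0784; E_B = (0.3523 − (-1.0784))/√2 = 1.0117.
E_A − E_B = 0.2893 − 1.0117 = -0.7224 ≈ -0.72.

-0.72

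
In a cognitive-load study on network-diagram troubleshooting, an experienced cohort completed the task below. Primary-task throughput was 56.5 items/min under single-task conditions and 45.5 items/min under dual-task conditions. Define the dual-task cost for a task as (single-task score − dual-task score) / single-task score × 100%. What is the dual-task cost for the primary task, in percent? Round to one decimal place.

Cost = (56.5 − 45.5) / 56.5 × 100%
     = 11.0000 / 56.5 × 100% = 19.4690%.
≈ 19.5%.

19.5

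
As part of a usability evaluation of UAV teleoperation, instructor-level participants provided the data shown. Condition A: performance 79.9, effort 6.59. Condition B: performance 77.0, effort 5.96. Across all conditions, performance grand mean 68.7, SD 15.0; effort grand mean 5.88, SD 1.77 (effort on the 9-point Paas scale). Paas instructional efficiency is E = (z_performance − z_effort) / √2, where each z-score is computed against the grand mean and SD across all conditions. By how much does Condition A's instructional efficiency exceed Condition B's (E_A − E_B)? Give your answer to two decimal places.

Condition A: z_P = (79.9 − 68.7)/15.0 = 0.7467; z_E = (6.59 − 5.88)/1.77 = 0.4011; E_A = (0.7467 − 0.4011)/√2 = 0.2444.
Condition B: z_P = (77.0 − 68.7)/15.0 = 0.5533; z_E = (5.96 − 5.88)/1.77 = 0.0452; E_B = (0.5533 − 0.0452)/√2 = 0.3593.
E_A − E_B = 0.2444 − 0.3593 = -0.1149 ≈ -0.11.

-0.11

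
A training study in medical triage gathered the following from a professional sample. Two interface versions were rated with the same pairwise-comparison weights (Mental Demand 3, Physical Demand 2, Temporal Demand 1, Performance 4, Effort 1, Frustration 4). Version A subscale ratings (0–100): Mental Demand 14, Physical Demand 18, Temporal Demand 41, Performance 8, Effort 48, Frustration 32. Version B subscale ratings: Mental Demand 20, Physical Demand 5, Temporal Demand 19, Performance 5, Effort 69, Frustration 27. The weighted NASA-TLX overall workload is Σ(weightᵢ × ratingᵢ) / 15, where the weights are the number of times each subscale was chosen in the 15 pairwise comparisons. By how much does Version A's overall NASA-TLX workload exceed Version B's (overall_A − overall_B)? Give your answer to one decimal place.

2.7

Version A weighted sum = 3·14 + 2·18 + 1·41 + 4·8 + 1·48 + 4·32 = 42 + 36 + 41 + 32 + 48 + 128 = 327; overall_A = 327/15 = 21.8000.
Version B weighted sum = 3·20 + 2·5 + 1·19 + 4·5 + 1·69 + 4·27 = 60 + 10 + 19 + 20 + 69 + 108 = 286; overall_B = 286/15 = 19.0667.
Difference = 21.8000 − 19.0667 = 2.7333 ≈ 2.7.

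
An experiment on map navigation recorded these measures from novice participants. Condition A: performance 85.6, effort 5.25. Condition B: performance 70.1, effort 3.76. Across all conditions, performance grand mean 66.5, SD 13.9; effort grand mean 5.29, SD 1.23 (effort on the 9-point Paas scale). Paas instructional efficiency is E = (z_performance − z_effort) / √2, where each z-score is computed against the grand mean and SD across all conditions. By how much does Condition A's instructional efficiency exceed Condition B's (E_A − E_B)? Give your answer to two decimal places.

Condition A: z_P = (85.6 − 66.5)/13.9 = 1.3741; z_E = (5.25 − 5.29)/1.23 = -0.0325; E_A = (1.3741 − (-0.0325))/√2 = 0.9946.
Condition B: z_P = (70.1 − 66.5)/13.9 = 0.2590; z_E = (3.76 − 5.29)/1.23 = -1.2439; E_B = (0.2590 − (-1.2439))/√2 = 1.0627.
E_A − E_B = 0.9946 − 1.0627 = -0.0681 ≈ -0.07.

-0.07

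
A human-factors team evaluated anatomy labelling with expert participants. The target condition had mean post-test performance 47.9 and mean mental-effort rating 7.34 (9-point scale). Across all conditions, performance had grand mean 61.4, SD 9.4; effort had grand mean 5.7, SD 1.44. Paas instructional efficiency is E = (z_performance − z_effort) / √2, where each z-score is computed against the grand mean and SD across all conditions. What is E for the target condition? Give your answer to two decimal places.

-1.82

z_performance = (47.9 − 61.4) / 9.4 = -13.5000 / 9.4 = -1.4362.
z_effort = (7.34 − 5.7) / 1.44 = 1.6400 / 1.44 = 1.1389.
z_P − z_E = -1.4362 − 1.1389 = -2.5751.
E = -2.5751 / √2 = -2.5751 / 1.41421 = -1.8209 ≈ -1.82.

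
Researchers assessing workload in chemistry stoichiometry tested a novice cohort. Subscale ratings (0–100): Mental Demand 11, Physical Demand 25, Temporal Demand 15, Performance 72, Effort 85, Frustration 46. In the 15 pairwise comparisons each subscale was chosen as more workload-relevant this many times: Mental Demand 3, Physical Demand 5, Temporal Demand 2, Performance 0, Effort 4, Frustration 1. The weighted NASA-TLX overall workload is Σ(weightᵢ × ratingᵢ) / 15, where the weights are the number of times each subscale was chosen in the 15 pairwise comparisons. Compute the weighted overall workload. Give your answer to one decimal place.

The tallies are the weights (they sum to 15).
Weighted sum = 3·11 + 5·25 + 2·15 + 0·72 + 4·85 + 1·46
            = 33 + 125 + 30 + 0 + 340 + 46 = 574.
Overall workload = 574 / 15 = 38.2667 ≈ 38.3.

38.3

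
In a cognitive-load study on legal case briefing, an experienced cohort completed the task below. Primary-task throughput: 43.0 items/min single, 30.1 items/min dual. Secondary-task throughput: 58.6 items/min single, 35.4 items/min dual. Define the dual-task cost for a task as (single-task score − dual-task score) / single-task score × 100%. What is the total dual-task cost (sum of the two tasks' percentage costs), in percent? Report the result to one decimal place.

69.6

Primary cost = (43.0 − 30.1) / 43.0 × 100% = 30.0000%.
Secondary cost = (58.6 − 35.4) / 58.6 × 100% = 39.5904%.
Total = 30.0000% + 39.5904% = 69.5904% ≈ 69.6%.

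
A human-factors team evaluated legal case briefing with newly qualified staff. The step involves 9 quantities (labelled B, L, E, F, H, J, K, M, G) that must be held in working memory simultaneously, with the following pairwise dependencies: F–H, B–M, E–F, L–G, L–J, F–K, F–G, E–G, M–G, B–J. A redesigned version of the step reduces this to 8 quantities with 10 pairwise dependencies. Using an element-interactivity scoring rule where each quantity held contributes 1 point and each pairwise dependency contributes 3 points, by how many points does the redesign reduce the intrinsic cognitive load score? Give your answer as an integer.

1

Original: 9 × 1 + 10 × 3 = 9 + 30 = 39.
Redesigned: 8 × 1 + 10 × 3 = 8 + 30 = 38.
Reduction = 39 − 38 = 1.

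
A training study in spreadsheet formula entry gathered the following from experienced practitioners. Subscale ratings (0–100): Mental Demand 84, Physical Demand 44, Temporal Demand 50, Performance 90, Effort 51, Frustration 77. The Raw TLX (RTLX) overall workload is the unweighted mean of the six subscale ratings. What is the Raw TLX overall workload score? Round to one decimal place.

Sum of ratings = 84 + 44 + 50 + 90 + 51 + 77 = 396.
RTLX = 396 / 6 = 66.0000 ≈ 66.0.

66.0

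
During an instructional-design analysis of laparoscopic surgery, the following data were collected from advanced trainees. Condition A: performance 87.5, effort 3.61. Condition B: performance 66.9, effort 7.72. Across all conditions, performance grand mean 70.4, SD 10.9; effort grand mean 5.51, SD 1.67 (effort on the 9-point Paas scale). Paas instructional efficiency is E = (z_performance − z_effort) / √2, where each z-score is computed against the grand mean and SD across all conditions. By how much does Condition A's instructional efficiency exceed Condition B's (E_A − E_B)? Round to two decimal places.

Condition A: z_P = (87.5 − 70.4)/10.9 = 1.5688; z_E = (3.61 − 5.51)/1.67 = -1.1377; E_A = (1.5688 − (-1.1377))/√2 = 1.9138.
Condition B: z_P = (66.9 − 70.4)/10.9 = -0.3211; z_E = (7.72 − 5.51)/1.67 = 1.3234; E_B = (-0.3211 − 1.3234)/√2 = -1.1628.
E_A − E_B = 1.9138 − (-1.1628) = 3.0766 ≈ 3.08.

3.08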